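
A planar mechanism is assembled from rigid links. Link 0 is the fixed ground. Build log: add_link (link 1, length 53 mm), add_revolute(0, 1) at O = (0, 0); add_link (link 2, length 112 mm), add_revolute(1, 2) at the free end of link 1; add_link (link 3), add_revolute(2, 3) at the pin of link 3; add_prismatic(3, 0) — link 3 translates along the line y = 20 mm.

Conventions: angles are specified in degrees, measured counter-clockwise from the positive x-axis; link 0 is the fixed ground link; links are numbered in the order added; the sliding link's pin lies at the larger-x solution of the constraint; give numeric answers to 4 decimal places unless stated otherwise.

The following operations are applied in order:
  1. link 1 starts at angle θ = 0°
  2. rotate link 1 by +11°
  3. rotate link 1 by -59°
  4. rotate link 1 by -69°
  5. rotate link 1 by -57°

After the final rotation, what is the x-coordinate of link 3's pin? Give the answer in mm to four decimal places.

geometry: r = 53 mm, L = 112 mm, e = 20 mm; θ starts at 0°
rotate link 1 by +11°: θ ← 0° +11° = 11°
rotate link 1 by -59°: θ ← 11° -59° = -48°
rotate link 1 by -69°: θ ← -48° -69° = -117°
rotate link 1 by -57°: θ ← -117° -57° = -174°
crank pin P = (r cos θ, r sin θ) = (-52.709660, -5.540009)
h = r sin θ − e = -5.540009 − 20 = -25.540009
x = r cos θ + √(L² − h²) = -52.709660 + 109.049108 = 56.339448

56.3394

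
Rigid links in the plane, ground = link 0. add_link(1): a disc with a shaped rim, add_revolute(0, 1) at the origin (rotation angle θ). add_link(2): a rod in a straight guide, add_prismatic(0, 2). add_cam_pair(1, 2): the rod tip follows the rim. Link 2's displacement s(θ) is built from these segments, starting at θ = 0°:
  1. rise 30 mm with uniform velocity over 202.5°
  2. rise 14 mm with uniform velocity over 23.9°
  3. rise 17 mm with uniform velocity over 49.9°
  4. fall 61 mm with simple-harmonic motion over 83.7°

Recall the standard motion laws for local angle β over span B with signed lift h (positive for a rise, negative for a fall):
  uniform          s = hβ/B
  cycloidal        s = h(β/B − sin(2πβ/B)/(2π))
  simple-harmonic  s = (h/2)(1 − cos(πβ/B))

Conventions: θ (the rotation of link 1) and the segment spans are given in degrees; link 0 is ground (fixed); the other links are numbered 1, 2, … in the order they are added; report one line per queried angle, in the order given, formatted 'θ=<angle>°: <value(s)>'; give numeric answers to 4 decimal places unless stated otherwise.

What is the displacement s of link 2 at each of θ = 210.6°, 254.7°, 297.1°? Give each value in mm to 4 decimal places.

segment 1 (0° to 202.5°, uniform, h = 30) is passed completely: s = 0.0000 + (30) = 30.0000
θ = 210.6° falls in segment 2 (202.5° to 226.4°, uniform, h = 14): β = 210.6 − 202.5 = 8.1°, B = 23.9°; Δs = 14·8.1/23.9 = 4.7448; s = 30.0000 + 4.7448 = 34.7448
segment 2 (202.5° to 226.4°, uniform, h = 14) is passed completely: s = 30.0000 + (14) = 44.0000
θ = 254.7° falls in segment 3 (226.4° to 276.3°, uniform, h = 17): β = 254.7 − 226.4 = 28.3°, B = 49.9°; Δs = 17·28.3/49.9 = 9.6413; s = 44.0000 + 9.6413 = 53.6413
segment 3 (226.4° to 276.3°, uniform, h = 17) is passed completely: s = 44.0000 + (17) = 61.0000
θ = 297.1° falls in segment 4 (276.3° to 360°, simple-harmonic, h = -61): β = 297.1 − 276.3 = 20.8°, B = 83.7°; Δs = -61/2·(1 − cos(π·0.2485)) = -8.8323; s = 61.0000 − 8.8323 = 52.1677

θ=210.6°: 34.7448
θ=254.7°: 53.6413
θ=297.1°: 52.1677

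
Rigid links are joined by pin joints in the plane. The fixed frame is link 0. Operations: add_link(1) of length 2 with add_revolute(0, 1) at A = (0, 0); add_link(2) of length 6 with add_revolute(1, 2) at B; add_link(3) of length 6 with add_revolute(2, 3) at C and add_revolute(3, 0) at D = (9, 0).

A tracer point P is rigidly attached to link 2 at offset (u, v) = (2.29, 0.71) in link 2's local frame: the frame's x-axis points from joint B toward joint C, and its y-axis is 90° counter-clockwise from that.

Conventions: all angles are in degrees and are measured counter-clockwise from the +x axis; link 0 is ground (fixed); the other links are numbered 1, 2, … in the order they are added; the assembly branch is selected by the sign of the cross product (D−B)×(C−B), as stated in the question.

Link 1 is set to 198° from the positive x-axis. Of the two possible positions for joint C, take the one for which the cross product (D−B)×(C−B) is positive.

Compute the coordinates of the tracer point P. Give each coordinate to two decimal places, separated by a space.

A=(0,0), D=(9.00,0)
B = A + 2.00·(cos198°, sin198°) = (-1.9021, -0.6180)
|BD| = 10.9196
circle(B,6.00) ∩ circle(D,6.00): a=5.4598, h=2.4881
  candidates: C₊=(3.4081,2.1751) cross=27.169; C₋=(3.6898,-2.7931) cross=-27.169
  branch + wants cross > 0 → take C=(3.4081,2.1751) (cross=27.169)
ex = (C−B)/|BC| = (0.8850,0.4655); ey = (-0.4655,0.8850)
P = B + 2.29·ex + 0.71·ey = (-0.2059,1.0764)

-0.21 1.08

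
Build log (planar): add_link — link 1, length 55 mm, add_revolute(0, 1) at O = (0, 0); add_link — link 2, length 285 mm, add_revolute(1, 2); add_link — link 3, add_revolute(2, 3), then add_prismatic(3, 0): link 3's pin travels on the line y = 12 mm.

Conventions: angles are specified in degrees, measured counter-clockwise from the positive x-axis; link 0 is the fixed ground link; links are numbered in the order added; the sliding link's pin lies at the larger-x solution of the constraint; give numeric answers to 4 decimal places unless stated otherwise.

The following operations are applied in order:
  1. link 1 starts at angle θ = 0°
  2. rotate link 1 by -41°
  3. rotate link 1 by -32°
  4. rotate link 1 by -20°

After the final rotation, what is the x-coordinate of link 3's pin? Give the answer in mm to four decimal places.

geometry: r = 55 mm, L = 285 mm, e = 12 mm; θ starts at 0°
rotate link 1 by -41°: θ ← 0° -41° = -41°
rotate link 1 by -32°: θ ← -41° -32° = -73°
rotate link 1 by -20°: θ ← -73° -20° = -93°
crank pin P = (r cos θ, r sin θ) = (-2.878478, -54.924624)
h = r sin θ − e = -54.924624 − 12 = -66.924624
x = r cos θ + √(L² − h²) = -2.878478 + 277.030855 = 274.152377

274.1524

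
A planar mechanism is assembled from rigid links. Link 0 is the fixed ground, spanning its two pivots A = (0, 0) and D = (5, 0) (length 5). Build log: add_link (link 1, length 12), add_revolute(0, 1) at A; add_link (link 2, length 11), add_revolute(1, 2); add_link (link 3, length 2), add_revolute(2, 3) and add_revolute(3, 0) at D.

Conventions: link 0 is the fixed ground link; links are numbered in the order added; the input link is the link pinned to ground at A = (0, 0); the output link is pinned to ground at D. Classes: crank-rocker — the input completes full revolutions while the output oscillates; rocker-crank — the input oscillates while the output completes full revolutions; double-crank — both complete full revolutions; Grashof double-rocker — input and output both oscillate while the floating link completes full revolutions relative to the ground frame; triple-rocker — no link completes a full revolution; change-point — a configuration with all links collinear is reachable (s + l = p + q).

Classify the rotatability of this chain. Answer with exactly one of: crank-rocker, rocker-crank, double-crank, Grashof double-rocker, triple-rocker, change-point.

lengths: ground=5, input=12, coupler=11, output=2
sorted: s=2 (shortest), l=12 (longest), p+q=16
s + l = 14 vs p + q = 16
s + l < p + q (Grashof) with shortest = output link → rocker-crank

rocker-crank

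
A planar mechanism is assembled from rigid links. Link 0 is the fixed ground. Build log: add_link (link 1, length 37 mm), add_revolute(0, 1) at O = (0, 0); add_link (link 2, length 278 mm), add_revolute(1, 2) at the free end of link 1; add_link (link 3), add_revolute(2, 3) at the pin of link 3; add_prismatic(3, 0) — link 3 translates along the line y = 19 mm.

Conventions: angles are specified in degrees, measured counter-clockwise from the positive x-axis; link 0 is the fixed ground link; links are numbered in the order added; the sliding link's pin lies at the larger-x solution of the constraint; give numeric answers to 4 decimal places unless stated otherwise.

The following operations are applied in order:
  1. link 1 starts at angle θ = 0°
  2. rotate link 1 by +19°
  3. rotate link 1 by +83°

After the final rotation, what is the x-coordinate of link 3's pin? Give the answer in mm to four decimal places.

geometry: r = 37 mm, L = 278 mm, e = 19 mm; θ starts at 0°
rotate link 1 by +19°: θ ← 0° +19° = 19°
rotate link 1 by +83°: θ ← 19° +83° = 102°
crank pin P = (r cos θ, r sin θ) = (-7.692733, 36.191461)
h = r sin θ − e = 36.191461 − 19 = 17.191461
x = r cos θ + √(L² − h²) = -7.692733 + 277.467933 = 269.775200

269.7752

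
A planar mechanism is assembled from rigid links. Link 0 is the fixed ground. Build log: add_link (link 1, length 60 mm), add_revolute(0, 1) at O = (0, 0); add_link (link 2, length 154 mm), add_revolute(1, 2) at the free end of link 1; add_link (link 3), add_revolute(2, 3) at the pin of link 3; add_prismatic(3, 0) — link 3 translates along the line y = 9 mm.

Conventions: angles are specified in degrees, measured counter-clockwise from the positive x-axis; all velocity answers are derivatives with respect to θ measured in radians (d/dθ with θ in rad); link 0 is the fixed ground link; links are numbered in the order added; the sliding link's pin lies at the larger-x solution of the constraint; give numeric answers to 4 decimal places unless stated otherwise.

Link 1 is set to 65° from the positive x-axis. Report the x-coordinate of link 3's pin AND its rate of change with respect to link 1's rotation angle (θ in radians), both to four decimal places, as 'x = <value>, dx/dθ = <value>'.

geometry: r = 60 mm, L = 154 mm, e = 9 mm
crank pin P = (r cos θ, r sin θ) = (25.357096, 54.378467)
h = r sin θ − e = 54.378467 − 9 = 45.378467
x = r cos θ + √(L² − h²) = 25.357096 + 147.162477 = 172.519573
dx/dθ = −r sin θ − h·r cos θ/√(L² − h²) (θ in radians; h = 45.378467) = -62.197486

x = 172.5196, dx/dθ = -62.1975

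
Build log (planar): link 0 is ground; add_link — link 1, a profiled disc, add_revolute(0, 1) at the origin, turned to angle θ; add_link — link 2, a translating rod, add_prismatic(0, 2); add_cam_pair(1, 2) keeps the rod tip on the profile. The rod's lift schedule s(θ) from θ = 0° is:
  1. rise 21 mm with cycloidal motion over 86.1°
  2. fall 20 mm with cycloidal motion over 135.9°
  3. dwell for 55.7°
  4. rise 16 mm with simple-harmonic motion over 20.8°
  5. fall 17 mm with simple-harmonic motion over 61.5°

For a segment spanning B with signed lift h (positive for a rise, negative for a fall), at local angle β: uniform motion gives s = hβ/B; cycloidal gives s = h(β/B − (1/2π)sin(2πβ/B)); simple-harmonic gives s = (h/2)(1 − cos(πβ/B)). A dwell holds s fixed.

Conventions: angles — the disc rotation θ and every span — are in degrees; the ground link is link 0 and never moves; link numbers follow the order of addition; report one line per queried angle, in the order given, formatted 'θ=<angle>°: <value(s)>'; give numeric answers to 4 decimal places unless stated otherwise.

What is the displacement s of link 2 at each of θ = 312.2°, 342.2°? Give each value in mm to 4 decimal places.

seg 1 [0°–86.1°] cycloidal, h=21: full span → s += 21 → s = 21.0000
seg 2 [86.1°–222°] cycloidal, h=-20: full span → s += -20 → s = 1.0000
seg 3 [222°–277.7°] dwell: s stays 1.0000
seg 4 [277.7°–298.5°] simple-harmonic, h=16: full span → s += 16 → s = 17.0000
seg 5 [298.5°–360°] simple-harmonic, h=-17: θ=312.2° here. β=13.7, B=61.5. -17/2·(1 − cos(π·0.2228)) = -1.9979 → s = 15.0021
seg 5 [298.5°–360°] simple-harmonic, h=-17: θ=342.2° here. β=43.7, B=61.5. -17/2·(1 − cos(π·0.7106)) = -13.7217 → s = 3.2783

θ=312.2°: 15.0021
θ=342.2°: 3.2783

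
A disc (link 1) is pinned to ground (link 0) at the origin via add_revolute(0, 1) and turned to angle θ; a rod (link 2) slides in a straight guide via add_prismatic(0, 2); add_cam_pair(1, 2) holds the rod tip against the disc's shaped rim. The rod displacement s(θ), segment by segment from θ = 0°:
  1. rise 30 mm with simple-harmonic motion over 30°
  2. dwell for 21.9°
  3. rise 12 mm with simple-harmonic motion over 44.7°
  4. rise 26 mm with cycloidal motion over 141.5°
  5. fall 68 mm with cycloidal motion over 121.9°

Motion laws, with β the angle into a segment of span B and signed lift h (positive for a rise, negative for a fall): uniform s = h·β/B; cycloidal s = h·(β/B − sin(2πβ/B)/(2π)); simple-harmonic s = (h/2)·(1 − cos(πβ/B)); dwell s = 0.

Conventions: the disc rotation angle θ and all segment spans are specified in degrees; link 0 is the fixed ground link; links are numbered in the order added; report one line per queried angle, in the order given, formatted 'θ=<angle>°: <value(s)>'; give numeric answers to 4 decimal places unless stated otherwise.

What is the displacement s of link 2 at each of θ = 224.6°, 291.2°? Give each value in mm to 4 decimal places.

segment 1 (0° to 30°, simple-harmonic, h = 30) is passed completely: s = 0.0000 + (30) = 30.0000
segment 2 (30° to 51.9°, dwell): s unchanged at 30.0000
segment 3 (51.9° to 96.6°, simple-harmonic, h = 12) is passed completely: s = 30.0000 + (12) = 42.0000
θ = 224.6° falls in segment 4 (96.6° to 238.1°, cycloidal, h = 26): β = 224.6 − 96.6 = 128°, B = 141.5°; Δs = 26·(0.9046 − sin(2π·0.9046)/(2π)) = 25.8541; s = 42.0000 + 25.8541 = 67.8541
segment 4 (96.6° to 238.1°, cycloidal, h = 26) is passed completely: s = 42.0000 + (26) = 68.0000
θ = 291.2° falls in segment 5 (238.1° to 360°, cycloidal, h = -68): β = 291.2 − 238.1 = 53.1°, B = 121.9°; Δs = -68·(0.4356 − sin(2π·0.4356)/(2π)) = -25.3605; s = 68.0000 − 25.3605 = 42.6395

θ=224.6°: 67.8541
θ=291.2°: 42.6395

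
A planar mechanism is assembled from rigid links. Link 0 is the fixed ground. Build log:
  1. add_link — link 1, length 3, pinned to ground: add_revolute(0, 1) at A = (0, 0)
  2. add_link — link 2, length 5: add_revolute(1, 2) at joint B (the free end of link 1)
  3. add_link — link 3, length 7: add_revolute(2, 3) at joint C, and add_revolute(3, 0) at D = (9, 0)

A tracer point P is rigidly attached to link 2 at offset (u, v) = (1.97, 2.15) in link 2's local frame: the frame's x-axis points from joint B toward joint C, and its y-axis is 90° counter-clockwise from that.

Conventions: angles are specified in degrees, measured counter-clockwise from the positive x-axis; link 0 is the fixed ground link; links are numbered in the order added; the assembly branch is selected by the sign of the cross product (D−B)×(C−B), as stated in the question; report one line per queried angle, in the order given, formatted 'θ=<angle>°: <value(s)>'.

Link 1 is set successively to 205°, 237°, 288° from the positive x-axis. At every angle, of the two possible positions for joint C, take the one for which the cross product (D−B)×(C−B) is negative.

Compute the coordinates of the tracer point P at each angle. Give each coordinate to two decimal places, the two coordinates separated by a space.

A=(0,0), D=(9.00,0)
θ=205°: B = A + 3.00·(cos205°, sin205°) = (-2.7189, -1.2679)
θ=205°: |BD| = 11.7873
θ=205°: circle(B,5.00) ∩ circle(D,7.00): a=4.8756, h=1.1083
θ=205°:   candidates: C₊=(2.0092,0.3585) cross=13.064; C₋=(2.2476,-1.8453) cross=-13.064
θ=205°:   branch - wants cross < 0 → take C=(2.2476,-1.8453) (cross=-13.064)
θ=205°: ex = (C−B)/|BC| = (0.9933,-0.1155); ey = (0.1155,0.9933)
θ=205°: P = B + 1.97·ex + 2.15·ey = (-0.5138,0.6402)
θ=237°: B = A + 3.00·(cos237°, sin237°) = (-1.6339, -2.5160)
θ=237°: |BD| = 10.9275
θ=237°: circle(B,5.00) ∩ circle(D,7.00): a=4.3656, h=2.4375
θ=237°:   candidates: C₊=(2.0532,0.8612) cross=26.636; C₋=(3.1756,-3.8829) cross=-26.636
θ=237°:   branch - wants cross < 0 → take C=(3.1756,-3.8829) (cross=-26.636)
θ=237°: ex = (C−B)/|BC| = (0.9619,-0.2734); ey = (0.2734,0.9619)
θ=237°: P = B + 1.97·ex + 2.15·ey = (0.8488,-0.9864)
θ=288°: B = A + 3.00·(cos288°, sin288°) = (0.9271, -2.8532)
θ=288°: |BD| = 8.5623
θ=288°: circle(B,5.00) ∩ circle(D,7.00): a=2.8797, h=4.0875
θ=288°:   candidates: C₊=(2.2801,1.9603) cross=34.998; C₋=(5.0042,-5.7475) cross=-34.998
θ=288°:   branch - wants cross < 0 → take C=(5.0042,-5.7475) (cross=-34.998)
θ=288°: ex = (C−B)/|BC| = (0.8154,-0.5789); ey = (0.5789,0.8154)
θ=288°: P = B + 1.97·ex + 2.15·ey = (3.7780,-2.2404)

θ=205°: -0.51 0.64
θ=237°: 0.85 -0.99
θ=288°: 3.78 -2.24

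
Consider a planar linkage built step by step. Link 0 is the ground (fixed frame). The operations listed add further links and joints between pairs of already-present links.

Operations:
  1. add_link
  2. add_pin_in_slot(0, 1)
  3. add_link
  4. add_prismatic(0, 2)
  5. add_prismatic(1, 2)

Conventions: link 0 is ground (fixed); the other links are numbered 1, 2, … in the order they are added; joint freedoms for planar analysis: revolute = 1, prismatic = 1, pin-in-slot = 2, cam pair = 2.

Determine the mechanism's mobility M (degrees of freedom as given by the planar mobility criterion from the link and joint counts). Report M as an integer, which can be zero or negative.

link 0 = ground. State L|J1|J2 = 1|0|0
+link1  2|0|0
PS(0,1) f=2→J2  2|0|1
+link2  3|0|1
P(0,2) f=1→J1  3|1|1
P(1,2) f=1→J1  3|2|1
M = 3(3−1)−2·2−1 = 6−4−1 = 1

M = 1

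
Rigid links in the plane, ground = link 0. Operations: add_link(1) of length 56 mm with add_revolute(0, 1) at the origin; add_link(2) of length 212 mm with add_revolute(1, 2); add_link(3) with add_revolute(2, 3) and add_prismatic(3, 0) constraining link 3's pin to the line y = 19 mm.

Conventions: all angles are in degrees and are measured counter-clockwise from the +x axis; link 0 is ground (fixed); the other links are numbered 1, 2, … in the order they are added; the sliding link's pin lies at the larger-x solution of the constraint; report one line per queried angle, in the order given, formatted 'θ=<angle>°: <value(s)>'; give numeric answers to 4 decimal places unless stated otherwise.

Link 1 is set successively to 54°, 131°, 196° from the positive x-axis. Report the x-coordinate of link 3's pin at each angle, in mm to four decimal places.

geometry: r = 56 mm, L = 212 mm, e = 19 mm
θ=54°: crank pin P = (r cos θ, r sin θ) = (32.915974, 45.304952)
θ=54°: h = r sin θ − e = 45.304952 − 19 = 26.304952
θ=54°: x = r cos θ + √(L² − h²) = 32.915974 + 210.361711 = 243.277685
θ=131°: crank pin P = (r cos θ, r sin θ) = (-36.739306, 42.263736)
θ=131°: h = r sin θ − e = 42.263736 − 19 = 23.263736
θ=131°: x = r cos θ + √(L² − h²) = -36.739306 + 210.719716 = 173.980410
θ=196°: crank pin P = (r cos θ, r sin θ) = (-53.830655, -15.435692)
θ=196°: h = r sin θ − e = -15.435692 − 19 = -34.435692
θ=196°: x = r cos θ + √(L² − h²) = -53.830655 + 209.184567 = 155.353912

θ=54°: 243.2777
θ=131°: 173.9804
θ=196°: 155.3539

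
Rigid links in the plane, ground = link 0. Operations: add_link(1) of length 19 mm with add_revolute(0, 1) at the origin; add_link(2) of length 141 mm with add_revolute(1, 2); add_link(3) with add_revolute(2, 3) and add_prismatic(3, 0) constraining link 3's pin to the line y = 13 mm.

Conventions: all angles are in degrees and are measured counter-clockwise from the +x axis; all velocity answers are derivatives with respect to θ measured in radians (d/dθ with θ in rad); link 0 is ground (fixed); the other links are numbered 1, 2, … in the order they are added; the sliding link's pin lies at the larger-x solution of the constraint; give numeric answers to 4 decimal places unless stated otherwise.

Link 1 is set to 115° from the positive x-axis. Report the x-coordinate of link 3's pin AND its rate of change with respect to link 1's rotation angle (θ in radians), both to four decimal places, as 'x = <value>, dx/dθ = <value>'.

geometry: r = 19 mm, L = 141 mm, e = 13 mm
crank pin P = (r cos θ, r sin θ) = (-8.029747, 17.219848)
h = r sin θ − e = 17.219848 − 13 = 4.219848
x = r cos θ + √(L² − h²) = -8.029747 + 140.936840 = 132.907093
dx/dθ = −r sin θ − h·r cos θ/√(L² − h²) (θ in radians; h = 4.219848) = -16.979426

x = 132.9071, dx/dθ = -16.9794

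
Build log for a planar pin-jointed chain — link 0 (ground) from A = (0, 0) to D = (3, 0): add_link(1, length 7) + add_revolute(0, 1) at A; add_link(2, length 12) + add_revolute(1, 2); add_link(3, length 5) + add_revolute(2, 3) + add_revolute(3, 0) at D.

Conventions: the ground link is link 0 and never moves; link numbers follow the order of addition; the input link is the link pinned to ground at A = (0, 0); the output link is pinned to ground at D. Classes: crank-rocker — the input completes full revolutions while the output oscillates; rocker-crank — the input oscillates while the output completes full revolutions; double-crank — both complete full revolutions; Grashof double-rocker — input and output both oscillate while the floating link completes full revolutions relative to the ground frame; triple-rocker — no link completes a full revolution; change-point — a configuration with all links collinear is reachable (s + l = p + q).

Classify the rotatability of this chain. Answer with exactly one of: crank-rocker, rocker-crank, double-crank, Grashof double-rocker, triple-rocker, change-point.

lengths: ground=3, input=7, coupler=12, output=5
sorted: s=3 (shortest), l=12 (longest), p+q=12
s + l = 15 vs p + q = 12
s + l > p + q → non-Grashof → no link fully rotates → triple-rocker

triple-rocker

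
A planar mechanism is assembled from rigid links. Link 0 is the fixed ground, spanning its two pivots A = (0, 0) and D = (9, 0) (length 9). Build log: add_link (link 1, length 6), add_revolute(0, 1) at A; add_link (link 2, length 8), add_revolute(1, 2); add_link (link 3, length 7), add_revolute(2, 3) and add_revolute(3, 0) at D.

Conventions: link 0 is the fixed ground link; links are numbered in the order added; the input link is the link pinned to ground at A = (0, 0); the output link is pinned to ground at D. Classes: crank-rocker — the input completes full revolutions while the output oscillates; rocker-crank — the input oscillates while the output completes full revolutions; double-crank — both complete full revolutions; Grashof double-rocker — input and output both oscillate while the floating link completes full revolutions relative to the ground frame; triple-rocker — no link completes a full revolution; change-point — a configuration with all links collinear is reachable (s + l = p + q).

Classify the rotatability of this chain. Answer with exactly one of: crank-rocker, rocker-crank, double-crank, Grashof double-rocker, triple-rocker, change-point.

lengths: ground=9, input=6, coupler=8, output=7
sorted: s=6 (shortest), l=9 (longest), p+q=15
s + l = 15 vs p + q = 15
s + l = p + q → change-point (collinear configuration reachable)

change-point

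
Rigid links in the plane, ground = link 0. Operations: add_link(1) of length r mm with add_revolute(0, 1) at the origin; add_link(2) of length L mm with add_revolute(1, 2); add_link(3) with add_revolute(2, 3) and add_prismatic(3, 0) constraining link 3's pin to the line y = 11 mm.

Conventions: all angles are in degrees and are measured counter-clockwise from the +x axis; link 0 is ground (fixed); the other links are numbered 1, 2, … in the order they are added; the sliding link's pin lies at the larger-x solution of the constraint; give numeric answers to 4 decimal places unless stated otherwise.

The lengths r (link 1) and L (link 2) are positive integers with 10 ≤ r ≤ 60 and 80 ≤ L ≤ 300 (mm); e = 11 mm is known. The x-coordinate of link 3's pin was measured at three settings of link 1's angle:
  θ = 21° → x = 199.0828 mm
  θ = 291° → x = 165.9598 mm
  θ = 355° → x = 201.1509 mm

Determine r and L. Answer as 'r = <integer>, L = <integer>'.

constraint per measurement: (x − r cos θ)² + (r sin θ − e)² = L²
subtracting the θ₁ and θ₂ equations cancels the r² and L² terms:
r = (x₁² − x₂²) / (2[(x₁cos θ₁ + e sin θ₁) − (x₂cos θ₂ + e sin θ₂)]) = 43.0000 → r = 43
L² = (x₁ − r cos θ₁)² + (r sin θ₁ − e)² = 25281.0019 → L = 159.0000 → L = 159
check at θ₃=355°: x = 201.1509 (printed 201.1509) ✓

r = 43, L = 159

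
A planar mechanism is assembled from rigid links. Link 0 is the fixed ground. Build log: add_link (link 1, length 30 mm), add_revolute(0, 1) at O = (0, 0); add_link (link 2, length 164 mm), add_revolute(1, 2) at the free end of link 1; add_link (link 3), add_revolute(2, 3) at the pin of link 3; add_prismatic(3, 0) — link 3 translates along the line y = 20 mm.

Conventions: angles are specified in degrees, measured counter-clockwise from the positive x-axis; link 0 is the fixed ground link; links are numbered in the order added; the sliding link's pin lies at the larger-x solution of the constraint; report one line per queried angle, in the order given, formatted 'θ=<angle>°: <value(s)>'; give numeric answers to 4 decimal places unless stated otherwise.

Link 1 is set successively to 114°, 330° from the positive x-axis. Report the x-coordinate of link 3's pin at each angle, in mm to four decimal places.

geometry: r = 30 mm, L = 164 mm, e = 20 mm
θ=114°: crank pin P = (r cos θ, r sin θ) = (-12.202099, 27.406364)
θ=114°: h = r sin θ − e = 27.406364 − 20 = 7.406364
θ=114°: x = r cos θ + √(L² − h²) = -12.202099 + 163.832676 = 151.630577
θ=330°: crank pin P = (r cos θ, r sin θ) = (25.980762, -15.000000)
θ=330°: h = r sin θ − e = -15.000000 − 20 = -35.000000
θ=330°: x = r cos θ + √(L² − h²) = 25.980762 + 160.221721 = 186.202483

θ=114°: 151.6306
θ=330°: 186.2025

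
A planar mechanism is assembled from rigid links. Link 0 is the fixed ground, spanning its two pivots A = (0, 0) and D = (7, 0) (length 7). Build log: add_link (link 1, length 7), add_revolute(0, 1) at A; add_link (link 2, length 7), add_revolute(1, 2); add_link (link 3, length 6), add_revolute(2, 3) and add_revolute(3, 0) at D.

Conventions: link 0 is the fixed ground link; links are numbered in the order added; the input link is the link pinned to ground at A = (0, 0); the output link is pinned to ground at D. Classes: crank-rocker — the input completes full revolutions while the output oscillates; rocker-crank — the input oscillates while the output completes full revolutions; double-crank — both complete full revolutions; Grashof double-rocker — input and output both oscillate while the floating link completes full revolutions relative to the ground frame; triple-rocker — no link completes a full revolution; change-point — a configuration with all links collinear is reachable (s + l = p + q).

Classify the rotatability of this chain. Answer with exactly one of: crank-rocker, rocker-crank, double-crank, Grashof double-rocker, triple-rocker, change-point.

lengths: ground=7, input=7, coupler=7, output=6
sorted: s=6 (shortest), l=7 (longest), p+q=14
s + l = 13 vs p + q = 14
s + l < p + q (Grashof) with shortest = output link → rocker-crank

rocker-crank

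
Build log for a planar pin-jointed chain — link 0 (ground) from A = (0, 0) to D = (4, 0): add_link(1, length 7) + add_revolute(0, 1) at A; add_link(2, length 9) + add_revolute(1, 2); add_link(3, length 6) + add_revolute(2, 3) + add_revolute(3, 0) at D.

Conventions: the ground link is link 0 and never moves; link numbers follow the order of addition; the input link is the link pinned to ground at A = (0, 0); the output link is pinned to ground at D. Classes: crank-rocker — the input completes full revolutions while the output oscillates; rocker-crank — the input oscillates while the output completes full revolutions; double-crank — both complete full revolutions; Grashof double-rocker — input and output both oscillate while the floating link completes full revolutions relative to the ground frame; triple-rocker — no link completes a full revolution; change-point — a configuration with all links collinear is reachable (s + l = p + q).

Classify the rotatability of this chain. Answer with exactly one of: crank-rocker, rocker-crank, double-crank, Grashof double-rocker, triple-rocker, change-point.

lengths: ground=4, input=7, coupler=9, output=6
sorted: s=4 (shortest), l=9 (longest), p+q=13
s + l = 13 vs p + q = 13
s + l = p + q → change-point (collinear configuration reachable)

change-point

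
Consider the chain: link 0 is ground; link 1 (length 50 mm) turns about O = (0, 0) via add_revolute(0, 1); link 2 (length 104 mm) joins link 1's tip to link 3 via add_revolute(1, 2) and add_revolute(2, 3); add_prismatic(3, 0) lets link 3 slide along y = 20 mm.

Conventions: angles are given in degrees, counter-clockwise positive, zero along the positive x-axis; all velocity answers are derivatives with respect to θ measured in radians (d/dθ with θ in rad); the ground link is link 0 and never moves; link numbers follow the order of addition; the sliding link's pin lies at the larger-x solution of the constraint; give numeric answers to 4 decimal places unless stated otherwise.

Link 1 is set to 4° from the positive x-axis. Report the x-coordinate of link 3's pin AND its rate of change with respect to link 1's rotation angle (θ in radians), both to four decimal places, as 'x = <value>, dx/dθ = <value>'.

geometry: r = 50 mm, L = 104 mm, e = 20 mm
crank pin P = (r cos θ, r sin θ) = (49.878203, 3.487824)
h = r sin θ − e = 3.487824 − 20 = -16.512176
x = r cos θ + √(L² − h²) = 49.878203 + 102.680807 = 152.559009
dx/dθ = −r sin θ − h·r cos θ/√(L² − h²) (θ in radians; h = -16.512176) = 4.533127

x = 152.5590, dx/dθ = 4.5331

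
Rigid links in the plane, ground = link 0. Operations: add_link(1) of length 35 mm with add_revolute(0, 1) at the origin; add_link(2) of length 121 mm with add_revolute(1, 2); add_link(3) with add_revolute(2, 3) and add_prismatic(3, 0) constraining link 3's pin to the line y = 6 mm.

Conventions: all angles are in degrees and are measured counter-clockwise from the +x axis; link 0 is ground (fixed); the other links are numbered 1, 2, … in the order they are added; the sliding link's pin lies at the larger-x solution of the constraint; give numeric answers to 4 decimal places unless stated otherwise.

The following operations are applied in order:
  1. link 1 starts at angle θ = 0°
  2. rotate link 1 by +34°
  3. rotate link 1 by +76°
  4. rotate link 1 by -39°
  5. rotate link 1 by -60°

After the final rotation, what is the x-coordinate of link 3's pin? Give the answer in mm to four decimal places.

geometry: r = 35 mm, L = 121 mm, e = 6 mm; θ starts at 0°
rotate link 1 by +34°: θ ← 0° +34° = 34°
rotate link 1 by +76°: θ ← 34° +76° = 110°
rotate link 1 by -39°: θ ← 110° -39° = 71°
rotate link 1 by -60°: θ ← 71° -60° = 11°
crank pin P = (r cos θ, r sin θ) = (34.356951, 6.678315)
h = r sin θ − e = 6.678315 − 6 = 0.678315
x = r cos θ + √(L² − h²) = 34.356951 + 120.998099 = 155.355050

155.3551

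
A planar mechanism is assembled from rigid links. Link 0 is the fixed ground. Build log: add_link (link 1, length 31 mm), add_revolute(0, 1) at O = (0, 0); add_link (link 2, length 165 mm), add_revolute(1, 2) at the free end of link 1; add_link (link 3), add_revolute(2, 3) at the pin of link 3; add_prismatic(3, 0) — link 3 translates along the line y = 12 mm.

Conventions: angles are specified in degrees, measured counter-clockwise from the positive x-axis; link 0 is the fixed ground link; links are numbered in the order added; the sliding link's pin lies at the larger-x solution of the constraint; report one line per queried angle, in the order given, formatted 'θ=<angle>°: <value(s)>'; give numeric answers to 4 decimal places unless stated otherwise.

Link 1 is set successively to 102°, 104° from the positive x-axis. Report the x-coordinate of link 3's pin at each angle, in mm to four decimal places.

geometry: r = 31 mm, L = 165 mm, e = 12 mm
θ=102°: crank pin P = (r cos θ, r sin θ) = (-6.445262, 30.322576)
θ=102°: h = r sin θ − e = 30.322576 − 12 = 18.322576
θ=102°: x = r cos θ + √(L² − h²) = -6.445262 + 163.979521 = 157.534258
θ=104°: crank pin P = (r cos θ, r sin θ) = (-7.499579, 30.079168)
θ=104°: h = r sin θ − e = 30.079168 − 12 = 18.079168
θ=104°: x = r cos θ + √(L² − h²) = -7.499579 + 164.006536 = 156.506957

θ=102°: 157.5343
θ=104°: 156.5070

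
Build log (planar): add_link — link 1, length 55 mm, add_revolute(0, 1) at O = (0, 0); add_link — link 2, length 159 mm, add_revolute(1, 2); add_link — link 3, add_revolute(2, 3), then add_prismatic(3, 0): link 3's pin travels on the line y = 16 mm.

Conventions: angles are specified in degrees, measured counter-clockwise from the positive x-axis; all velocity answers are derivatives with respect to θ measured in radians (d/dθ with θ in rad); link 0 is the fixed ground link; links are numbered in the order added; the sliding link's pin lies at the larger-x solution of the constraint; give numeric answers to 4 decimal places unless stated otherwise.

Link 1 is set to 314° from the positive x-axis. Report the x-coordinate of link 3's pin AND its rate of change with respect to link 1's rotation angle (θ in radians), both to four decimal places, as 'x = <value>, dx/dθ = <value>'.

geometry: r = 55 mm, L = 159 mm, e = 16 mm
crank pin P = (r cos θ, r sin θ) = (38.206210, -39.563689)
h = r sin θ − e = -39.563689 − 16 = -55.563689
x = r cos θ + √(L² − h²) = 38.206210 + 148.975422 = 187.181633
dx/dθ = −r sin θ − h·r cos θ/√(L² − h²) (θ in radians; h = -55.563689) = 53.813543

x = 187.1816, dx/dθ = 53.8135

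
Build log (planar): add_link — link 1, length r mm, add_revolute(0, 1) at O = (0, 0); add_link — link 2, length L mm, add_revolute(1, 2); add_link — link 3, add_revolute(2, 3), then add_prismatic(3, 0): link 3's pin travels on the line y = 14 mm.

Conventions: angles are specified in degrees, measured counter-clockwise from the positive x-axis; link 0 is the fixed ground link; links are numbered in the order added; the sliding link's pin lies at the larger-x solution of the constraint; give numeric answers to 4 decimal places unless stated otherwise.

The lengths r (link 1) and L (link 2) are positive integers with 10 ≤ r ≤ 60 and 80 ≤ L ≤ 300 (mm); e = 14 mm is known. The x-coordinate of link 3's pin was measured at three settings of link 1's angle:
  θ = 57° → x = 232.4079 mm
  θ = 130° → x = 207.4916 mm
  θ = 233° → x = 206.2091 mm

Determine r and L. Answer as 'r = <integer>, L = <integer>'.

constraint per measurement: (x − r cos θ)² + (r sin θ − e)² = L²
subtracting the θ₁ and θ₂ equations cancels the r² and L² terms:
r = (x₁² − x₂²) / (2[(x₁cos θ₁ + e sin θ₁) − (x₂cos θ₂ + e sin θ₂)]) = 21.0000 → r = 21
L² = (x₁ − r cos θ₁)² + (r sin θ₁ − e)² = 48841.0003 → L = 221.0000 → L = 221
check at θ₃=233°: x = 206.2091 (printed 206.2091) ✓

r = 21, L = 221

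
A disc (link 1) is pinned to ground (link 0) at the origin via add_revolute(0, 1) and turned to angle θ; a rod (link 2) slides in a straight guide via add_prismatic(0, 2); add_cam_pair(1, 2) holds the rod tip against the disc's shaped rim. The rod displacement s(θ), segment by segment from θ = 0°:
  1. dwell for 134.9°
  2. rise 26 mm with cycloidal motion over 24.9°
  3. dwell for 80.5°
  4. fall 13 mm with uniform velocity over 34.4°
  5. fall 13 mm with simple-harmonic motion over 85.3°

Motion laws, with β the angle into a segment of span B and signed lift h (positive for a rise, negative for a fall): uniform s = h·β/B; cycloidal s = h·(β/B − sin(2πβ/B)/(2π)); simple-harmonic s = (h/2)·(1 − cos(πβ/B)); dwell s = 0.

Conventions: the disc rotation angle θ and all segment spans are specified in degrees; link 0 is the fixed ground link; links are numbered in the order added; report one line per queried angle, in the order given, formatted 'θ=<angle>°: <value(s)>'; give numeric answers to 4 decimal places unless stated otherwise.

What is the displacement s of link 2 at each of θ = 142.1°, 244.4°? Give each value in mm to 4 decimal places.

segment 1 (0° to 134.9°, dwell): s unchanged at 0.0000
θ = 142.1° falls in segment 2 (134.9° to 159.8°, cycloidal, h = 26): β = 142.1 − 134.9 = 7.2°, B = 24.9°; Δs = 26·(0.2892 − sin(2π·0.2892)/(2π)) = 3.5047; s = 0.0000 + 3.5047 = 3.5047
segment 2 (134.9° to 159.8°, cycloidal, h = 26) is passed completely: s = 0.0000 + (26) = 26.0000
segment 3 (159.8° to 240.3°, dwell): s unchanged at 26.0000
θ = 244.4° falls in segment 4 (240.3° to 274.7°, uniform, h = -13): β = 244.4 − 240.3 = 4.1°, B = 34.4°; Δs = -13·4.1/34.4 = -1.5494; s = 26.0000 − 1.5494 = 24.4506

θ=142.1°: 3.5047
θ=244.4°: 24.4506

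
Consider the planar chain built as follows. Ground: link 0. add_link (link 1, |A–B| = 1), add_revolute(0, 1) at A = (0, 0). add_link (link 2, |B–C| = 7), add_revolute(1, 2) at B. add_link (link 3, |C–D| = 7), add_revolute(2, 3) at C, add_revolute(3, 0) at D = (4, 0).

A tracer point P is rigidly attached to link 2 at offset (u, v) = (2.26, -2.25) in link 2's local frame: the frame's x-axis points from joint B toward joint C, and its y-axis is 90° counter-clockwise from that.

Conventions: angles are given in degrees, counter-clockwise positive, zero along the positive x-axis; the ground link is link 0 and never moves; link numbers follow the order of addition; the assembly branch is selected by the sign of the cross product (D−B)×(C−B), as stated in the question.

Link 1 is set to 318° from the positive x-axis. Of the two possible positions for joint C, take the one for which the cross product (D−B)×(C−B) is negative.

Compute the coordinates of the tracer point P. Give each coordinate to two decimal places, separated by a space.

A=(0,0), D=(4.00,0)
B = A + 1.00·(cos318°, sin318°) = (0.7431, -0.6691)
|BD| = 3.3249
circle(B,7.00) ∩ circle(D,7.00): a=1.6624, h=6.7997
  candidates: C₊=(1.0031,6.3260) cross=22.608; C₋=(3.7400,-6.9952) cross=-22.608
  branch - wants cross < 0 → take C=(3.7400,-6.9952) (cross=-22.608)
ex = (C−B)/|BC| = (0.4281,-0.9037); ey = (0.9037,0.4281)
P = B + 2.26·ex + -2.25·ey = (-0.3227,-3.6748)

-0.32 -3.67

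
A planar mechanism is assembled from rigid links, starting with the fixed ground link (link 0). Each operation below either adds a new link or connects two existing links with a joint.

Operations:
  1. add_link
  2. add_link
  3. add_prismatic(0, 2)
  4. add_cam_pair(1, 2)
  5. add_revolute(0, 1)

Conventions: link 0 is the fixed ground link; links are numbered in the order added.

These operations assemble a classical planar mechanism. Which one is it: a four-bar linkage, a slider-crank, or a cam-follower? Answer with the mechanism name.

links: 3 (incl. ground); joints: 1 revolute, 1 prismatic, 1 higher (cam) pair, forming one closed loop
3 links, revolute + prismatic + higher pair in one loop → cam-follower

cam-follower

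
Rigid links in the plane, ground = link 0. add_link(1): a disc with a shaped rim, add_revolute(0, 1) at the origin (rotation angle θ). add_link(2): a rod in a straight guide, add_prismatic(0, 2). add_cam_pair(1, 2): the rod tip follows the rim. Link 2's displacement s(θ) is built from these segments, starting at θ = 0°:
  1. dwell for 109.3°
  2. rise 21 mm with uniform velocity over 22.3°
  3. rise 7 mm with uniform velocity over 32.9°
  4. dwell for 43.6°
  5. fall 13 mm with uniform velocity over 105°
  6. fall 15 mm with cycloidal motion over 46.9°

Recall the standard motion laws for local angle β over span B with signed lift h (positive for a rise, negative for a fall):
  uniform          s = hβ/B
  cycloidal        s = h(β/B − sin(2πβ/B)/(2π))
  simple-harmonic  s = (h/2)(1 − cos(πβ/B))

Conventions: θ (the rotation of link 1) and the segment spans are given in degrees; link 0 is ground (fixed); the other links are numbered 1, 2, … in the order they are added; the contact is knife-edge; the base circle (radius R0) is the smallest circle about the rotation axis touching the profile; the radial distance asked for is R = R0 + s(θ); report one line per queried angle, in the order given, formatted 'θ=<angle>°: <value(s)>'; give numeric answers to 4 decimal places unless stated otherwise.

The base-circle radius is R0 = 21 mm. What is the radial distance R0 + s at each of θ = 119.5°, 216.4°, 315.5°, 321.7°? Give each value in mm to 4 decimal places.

segment 1 (0° to 109.3°, dwell): s unchanged at 0.0000
θ = 119.5° falls in segment 2 (109.3° to 131.6°, uniform, h = 21): β = 119.5 − 109.3 = 10.2°, B = 22.3°; Δs = 21·10.2/22.3 = 9.6054; s = 0.0000 + 9.6054 = 9.6054
segment 2 (109.3° to 131.6°, uniform, h = 21) is passed completely: s = 0.0000 + (21) = 21.0000
segment 3 (131.6° to 164.5°, uniform, h = 7) is passed completely: s = 21.0000 + (7) = 28.0000
segment 4 (164.5° to 208.1°, dwell): s unchanged at 28.0000
θ = 216.4° falls in segment 5 (208.1° to 313.1°, uniform, h = -13): β = 216.4 − 208.1 = 8.3°, B = 105°; Δs = -13·8.3/105 = -1.0276; s = 28.0000 − 1.0276 = 26.9724
segment 5 (208.1° to 313.1°, uniform, h = -13) is passed completely: s = 28.0000 + (-13) = 15.0000
θ = 315.5° falls in segment 6 (313.1° to 360°, cycloidal, h = -15): β = 315.5 − 313.1 = 2.4°, B = 46.9°; Δs = -15·(0.0512 − sin(2π·0.0512)/(2π)) = -0.0132; s = 15.0000 − 0.0132 = 14.9868
θ = 321.7° falls in segment 6 (313.1° to 360°, cycloidal, h = -15): β = 321.7 − 313.1 = 8.6°, B = 46.9°; Δs = -15·(0.1834 − sin(2π·0.1834)/(2π)) = -0.5694; s = 15.0000 − 0.5694 = 14.4306
θ=119.5°: R = R0 + s = 21 + 9.6054 = 30.6054
θ=216.4°: R = R0 + s = 21 + 26.9724 = 47.9724
θ=315.5°: R = R0 + s = 21 + 14.9868 = 35.9868
θ=321.7°: R = R0 + s = 21 + 14.4306 = 35.4306

θ=119.5°: 30.6054
θ=216.4°: 47.9724
θ=315.5°: 35.9868
θ=321.7°: 35.4306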